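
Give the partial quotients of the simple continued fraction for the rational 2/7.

Run the Euclidean algorithm on 2 and 7; the successive quotients are the partial quotients a_0, a_1, ... (each step inverts the fractional part left over by the previous one):
  2 = 0*7 + 2, so a_0 = 0.
  7 = 3*2 + 1, so a_1 = 3.
  2 = 2*1 + 0, so a_2 = 2.
The remainder reaches 0 after 3 divisions, so the expansion has 3 partial quotients, read off in order.

[0; 3, 2]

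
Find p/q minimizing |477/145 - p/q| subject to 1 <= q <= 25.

79/24

Expand x = 477/145 as a continued fraction with the Euclidean algorithm:
  477 = 3*145 + 42, so a_0 = 3.
  145 = 3*42 + 19, so a_1 = 3.
  42 = 2*19 + 4, so a_2 = 2.
  19 = 4*4 + 3, so a_3 = 4.
  4 = 1*3 + 1, so a_4 = 1.
  3 = 3*1 + 0, so a_5 = 3.
so x = [3; 3, 2, 4, 1, 3].
Convergents (p_i = a_i*p_{i-1} + p_{i-2}, q_i = a_i*q_{i-1} + q_{i-2} with p_{-2}=0, p_{-1}=1, q_{-2}=1, q_{-1}=0), until the denominator exceeds 25:
  i=0: a_0=3, p_0 = 3*1 + 0 = 3, q_0 = 3*0 + 1 = 1.
  i=1: a_1=3, p_1 = 3*3 + 1 = 10, q_1 = 3*1 + 0 = 3.
  i=2: a_2=2, p_2 = 2*10 + 3 = 23, q_2 = 2*3 + 1 = 7.
  i=3: a_3=4, p_3 = 4*23 + 10 = 102, q_3 = 4*7 + 3 = 31.
q_3 = 31 > 25, so the last convergent with denominator <= 25 is p_2/q_2 = 23/7.
The closest fraction with denominator <= 25 is either p_2/q_2 or the intermediate fraction (k*p_2 + p_1)/(k*q_2 + q_1) with the largest k >= 1 whose denominator stays <= 25; these approach x as k grows, and every other convergent or intermediate fraction in range is farther away.
Largest k: floor((25 - q_1)/q_2) = floor((25 - 3)/7) = 3.
That gives (3*23 + 10)/(3*7 + 3) = 79/24.
Compare the errors: |x - 23/7| = |477*7 - 23*145|/(145*7) = 4/1015, and |x - 79/24| = |477*24 - 79*145|/(145*24) = 7/3480.
Cross-multiplying, 7*1015 = 7105 < 13920 = 4*3480, so 7/3480 is smaller: the intermediate fraction 79/24 is closer to x than 23/7.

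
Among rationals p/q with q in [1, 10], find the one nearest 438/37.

71/6

Expand x = 438/37 as a continued fraction with the Euclidean algorithm:
  438 = 11*37 + 31, so a_0 = 11.
  37 = 1*31 + 6, so a_1 = 1.
  31 = 5*6 + 1, so a_2 = 5.
  6 = 6*1 + 0, so a_3 = 6.
so x = [11; 1, 5, 6].
Convergents (p_i = a_i*p_{i-1} + p_{i-2}, q_i = a_i*q_{i-1} + q_{i-2} with p_{-2}=0, p_{-1}=1, q_{-2}=1, q_{-1}=0), until the denominator exceeds 10:
  i=0: a_0=11, p_0 = 11*1 + 0 = 11, q_0 = 11*0 + 1 = 1.
  i=1: a_1=1, p_1 = 1*11 + 1 = 12, q_1 = 1*1 + 0 = 1.
  i=2: a_2=5, p_2 = 5*12 + 11 = 71, q_2 = 5*1 + 1 = 6.
  i=3: a_3=6, p_3 = 6*71 + 12 = 438, q_3 = 6*6 + 1 = 37.
q_3 = 37 > 10, so the last convergent with denominator <= 10 is p_2/q_2 = 71/6.
The closest fraction with denominator <= 10 is either p_2/q_2 or the intermediate fraction (k*p_2 + p_1)/(k*q_2 + q_1) with the largest k >= 1 whose denominator stays <= 10; these approach x as k grows, and every other convergent or intermediate fraction in range is farther away.
Largest k: floor((10 - q_1)/q_2) = floor((10 - 1)/6) = 1.
That gives (1*71 + 12)/(1*6 + 1) = 83/7.
Compare the errors: |x - 71/6| = |438*6 - 71*37|/(37*6) = 1/222, and |x - 83/7| = |438*7 - 83*37|/(37*7) = 5/259.
Cross-multiplying, 1*259 = 259 < 1110 = 5*222, so 1/222 is smaller: the convergent 71/6 is closer to x than 83/7.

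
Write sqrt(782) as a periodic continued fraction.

[27; (1, 26, 1, 54)]

Write x_i = (sqrt(782) + m_i)/d_i with (m_0, d_0) = (0, 1). a_0 = floor(sqrt(782)) = 27, since 27^2 = 729 <= 782 < 784 = 28^2.
Iterate m_{i+1} = d_i*a_i - m_i, d_{i+1} = (782 - m_{i+1}^2)/d_i, a_{i+1} = floor((a_0 + m_{i+1})/d_{i+1}):
  m_1 = 1*27 - 0 = 27, d_1 = (782 - 27^2)/1 = 53/1 = 53, a_1 = floor((27 + 27)/53) = 1.
  m_2 = 53*1 - 27 = 26, d_2 = (782 - 26^2)/53 = 106/53 = 2, a_2 = floor((27 + 26)/2) = 26.
  m_3 = 2*26 - 26 = 26, d_3 = (782 - 26^2)/2 = 106/2 = 53, a_3 = floor((27 + 26)/53) = 1.
  m_4 = 53*1 - 26 = 27, d_4 = (782 - 27^2)/53 = 53/53 = 1, a_4 = floor((27 + 27)/1) = 54.
  m_5 = 1*54 - 27 = 27, d_5 = (782 - 27^2)/1 = 53/1 = 53: (m_5, d_5) = (m_1, d_1) = (27, 53), so from here the quotients repeat a_1, ..., a_4; the period length is 4.
Hence the expansion of sqrt(782) is a_0 = 27 followed by the repeating block 1, 26, 1, 54 (period 4).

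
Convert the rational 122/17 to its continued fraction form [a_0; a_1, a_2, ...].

[7; 5, 1, 2]

Run the Euclidean algorithm on 122 and 17; the successive quotients are the partial quotients a_0, a_1, ... (each step inverts the fractional part left over by the previous one):
  122 = 7*17 + 3, so a_0 = 7.
  17 = 5*3 + 2, so a_1 = 5.
  3 = 1*2 + 1, so a_2 = 1.
  2 = 2*1 + 0, so a_3 = 2.
The remainder reaches 0 after 4 divisions, so the expansion has 4 partial quotients, read off in order.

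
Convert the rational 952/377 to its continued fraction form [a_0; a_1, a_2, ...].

[2; 1, 1, 9, 2, 2, 1, 2]

Run the Euclidean algorithm on 952 and 377; the successive quotients are the partial quotients a_0, a_1, ... (each step inverts the fractional part left over by the previous one):
  952 = 2*377 + 198, so a_0 = 2.
  377 = 1*198 + 179, so a_1 = 1.
  198 = 1*179 + 19, so a_2 = 1.
  179 = 9*19 + 8, so a_3 = 9.
  19 = 2*8 + 3, so a_4 = 2.
  8 = 2*3 + 2, so a_5 = 2.
  3 = 1*2 + 1, so a_6 = 1.
  2 = 2*1 + 0, so a_7 = 2.
The remainder reaches 0 after 8 divisions, so the expansion has 8 partial quotients, read off in order.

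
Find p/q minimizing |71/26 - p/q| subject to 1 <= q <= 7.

Expand x = 71/26 as a continued fraction with the Euclidean algorithm:
  71 = 2*26 + 19, so a_0 = 2.
  26 = 1*19 + 7, so a_1 = 1.
  19 = 2*7 + 5, so a_2 = 2.
  7 = 1*5 + 2, so a_3 = 1.
  5 = 2*2 + 1, so a_4 = 2.
  2 = 2*1 + 0, so a_5 = 2.
so x = [2; 1, 2, 1, 2, 2].
Convergents (p_i = a_i*p_{i-1} + p_{i-2}, q_i = a_i*q_{i-1} + q_{i-2} with p_{-2}=0, p_{-1}=1, q_{-2}=1, q_{-1}=0), until the denominator exceeds 7:
  i=0: a_0=2, p_0 = 2*1 + 0 = 2, q_0 = 2*0 + 1 = 1.
  i=1: a_1=1, p_1 = 1*2 + 1 = 3, q_1 = 1*1 + 0 = 1.
  i=2: a_2=2, p_2 = 2*3 + 2 = 8, q_2 = 2*1 + 1 = 3.
  i=3: a_3=1, p_3 = 1*8 + 3 = 11, q_3 = 1*3 + 1 = 4.
  i=4: a_4=2, p_4 = 2*11 + 8 = 30, q_4 = 2*4 + 3 = 11.
q_4 = 11 > 7, so the last convergent with denominator <= 7 is p_3/q_3 = 11/4.
The closest fraction with denominator <= 7 is either p_3/q_3 or the intermediate fraction (k*p_3 + p_2)/(k*q_3 + q_2) with the largest k >= 1 whose denominator stays <= 7; these approach x as k grows, and every other convergent or intermediate fraction in range is farther away.
Largest k: floor((7 - q_2)/q_3) = floor((7 - 3)/4) = 1.
That gives (1*11 + 8)/(1*4 + 3) = 19/7.
Compare the errors: |x - 11/4| = |71*4 - 11*26|/(26*4) = 2/104, and |x - 19/7| = |71*7 - 19*26|/(26*7) = 3/182.
Cross-multiplying, 3*104 = 312 < 364 = 2*182, so 3/182 is smaller: the intermediate fraction 19/7 is closer to x than 11/4.

19/7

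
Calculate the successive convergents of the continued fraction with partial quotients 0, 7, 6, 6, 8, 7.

0/1, 1/7, 6/43, 37/265, 302/2163, 2151/15406

Using the convergent recurrence p_i = a_i*p_{i-1} + p_{i-2}, q_i = a_i*q_{i-1} + q_{i-2} with p_{-2}=0, p_{-1}=1, q_{-2}=1, q_{-1}=0:
  i=0: a_0=0, p_0 = 0*1 + 0 = 0, q_0 = 0*0 + 1 = 1.
  i=1: a_1=7, p_1 = 7*0 + 1 = 1, q_1 = 7*1 + 0 = 7.
  i=2: a_2=6, p_2 = 6*1 + 0 = 6, q_2 = 6*7 + 1 = 43.
  i=3: a_3=6, p_3 = 6*6 + 1 = 37, q_3 = 6*43 + 7 = 265.
  i=4: a_4=8, p_4 = 8*37 + 6 = 302, q_4 = 8*265 + 43 = 2163.
  i=5: a_5=7, p_5 = 7*302 + 37 = 2151, q_5 = 7*2163 + 265 = 15406.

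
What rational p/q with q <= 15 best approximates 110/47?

Expand x = 110/47 as a continued fraction with the Euclidean algorithm:
  110 = 2*47 + 16, so a_0 = 2.
  47 = 2*16 + 15, so a_1 = 2.
  16 = 1*15 + 1, so a_2 = 1.
  15 = 15*1 + 0, so a_3 = 15.
so x = [2; 2, 1, 15].
Convergents (p_i = a_i*p_{i-1} + p_{i-2}, q_i = a_i*q_{i-1} + q_{i-2} with p_{-2}=0, p_{-1}=1, q_{-2}=1, q_{-1}=0), until the denominator exceeds 15:
  i=0: a_0=2, p_0 = 2*1 + 0 = 2, q_0 = 2*0 + 1 = 1.
  i=1: a_1=2, p_1 = 2*2 + 1 = 5, q_1 = 2*1 + 0 = 2.
  i=2: a_2=1, p_2 = 1*5 + 2 = 7, q_2 = 1*2 + 1 = 3.
  i=3: a_3=15, p_3 = 15*7 + 5 = 110, q_3 = 15*3 + 2 = 47.
q_3 = 47 > 15, so the last convergent with denominator <= 15 is p_2/q_2 = 7/3.
The closest fraction with denominator <= 15 is either p_2/q_2 or the intermediate fraction (k*p_2 + p_1)/(k*q_2 + q_1) with the largest k >= 1 whose denominator stays <= 15; these approach x as k grows, and every other convergent or intermediate fraction in range is farther away.
Largest k: floor((15 - q_1)/q_2) = floor((15 - 2)/3) = 4.
That gives (4*7 + 5)/(4*3 + 2) = 33/14.
Compare the errors: |x - 7/3| = |110*3 - 7*47|/(47*3) = 1/141, and |x - 33/14| = |110*14 - 33*47|/(47*14) = 11/658.
Cross-multiplying, 1*658 = 658 < 1551 = 11*141, so 1/141 is smaller: the convergent 7/3 is closer to x than 33/14.

7/3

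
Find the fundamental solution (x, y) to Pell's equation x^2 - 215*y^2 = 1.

(x, y) = (44, 3)

First expand sqrt(215) as a continued fraction. With x_i = (sqrt(215) + m_i)/d_i and (m_0, d_0) = (0, 1): a_0 = floor(sqrt(215)) = 14, since 14^2 = 196 <= 215 < 225 = 15^2.
Iterate m_{i+1} = d_i*a_i - m_i, d_{i+1} = (215 - m_{i+1}^2)/d_i, a_{i+1} = floor((a_0 + m_{i+1})/d_{i+1}):
  m_1 = 1*14 - 0 = 14, d_1 = (215 - 14^2)/1 = 19/1 = 19, a_1 = floor((14 + 14)/19) = 1.
  m_2 = 19*1 - 14 = 5, d_2 = (215 - 5^2)/19 = 190/19 = 10, a_2 = floor((14 + 5)/10) = 1.
  m_3 = 10*1 - 5 = 5, d_3 = (215 - 5^2)/10 = 190/10 = 19, a_3 = floor((14 + 5)/19) = 1.
  m_4 = 19*1 - 5 = 14, d_4 = (215 - 14^2)/19 = 19/19 = 1, a_4 = floor((14 + 14)/1) = 28.
  m_5 = 1*28 - 14 = 14, d_5 = (215 - 14^2)/1 = 19/1 = 19: (m_5, d_5) = (m_1, d_1) = (14, 19), so from here the quotients repeat a_1, ..., a_4; the period length is 4.
So sqrt(215) = [14; (1, 1, 1, 28)] with period length k = 4.
k is even, so the fundamental solution of x^2 - 215y^2 = 1 is (p_{k-1}, q_{k-1}) = (p_3, q_3); compute convergents through index 3.
Convergents (p_i = a_i*p_{i-1} + p_{i-2}, q_i = a_i*q_{i-1} + q_{i-2} with p_{-2}=0, p_{-1}=1, q_{-2}=1, q_{-1}=0):
  i=0: a_0=14, p_0 = 14*1 + 0 = 14, q_0 = 14*0 + 1 = 1.
  i=1: a_1=1, p_1 = 1*14 + 1 = 15, q_1 = 1*1 + 0 = 1.
  i=2: a_2=1, p_2 = 1*15 + 14 = 29, q_2 = 1*1 + 1 = 2.
  i=3: a_3=1, p_3 = 1*29 + 15 = 44, q_3 = 1*2 + 1 = 3.
Check: 44^2 - 215*3^2 = 1936 - 1935 = 1, so (x, y) = (44, 3) solves the equation, and by the theorem it is the least positive solution.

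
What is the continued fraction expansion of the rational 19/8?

Run the Euclidean algorithm on 19 and 8; the successive quotients are the partial quotients a_0, a_1, ... (each step inverts the fractional part left over by the previous one):
  19 = 2*8 + 3, so a_0 = 2.
  8 = 2*3 + 2, so a_1 = 2.
  3 = 1*2 + 1, so a_2 = 1.
  2 = 2*1 + 0, so a_3 = 2.
The remainder reaches 0 after 4 divisions, so the expansion has 4 partial quotients, read off in order.

[2; 2, 1, 2]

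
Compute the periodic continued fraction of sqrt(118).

Write x_i = (sqrt(118) + m_i)/d_i with (m_0, d_0) = (0, 1). a_0 = floor(sqrt(118)) = 10, since 10^2 = 100 <= 118 < 121 = 11^2.
Iterate m_{i+1} = d_i*a_i - m_i, d_{i+1} = (118 - m_{i+1}^2)/d_i, a_{i+1} = floor((a_0 + m_{i+1})/d_{i+1}):
  m_1 = 1*10 - 0 = 10, d_1 = (118 - 10^2)/1 = 18/1 = 18, a_1 = floor((10 + 10)/18) = 1.
  m_2 = 18*1 - 10 = 8, d_2 = (118 - 8^2)/18 = 54/18 = 3, a_2 = floor((10 + 8)/3) = 6.
  m_3 = 3*6 - 8 = 10, d_3 = (118 - 10^2)/3 = 18/3 = 6, a_3 = floor((10 + 10)/6) = 3.
  m_4 = 6*3 - 10 = 8, d_4 = (118 - 8^2)/6 = 54/6 = 9, a_4 = floor((10 + 8)/9) = 2.
  m_5 = 9*2 - 8 = 10, d_5 = (118 - 10^2)/9 = 18/9 = 2, a_5 = floor((10 + 10)/2) = 10.
  m_6 = 2*10 - 10 = 10, d_6 = (118 - 10^2)/2 = 18/2 = 9, a_6 = floor((10 + 10)/9) = 2.
  m_7 = 9*2 - 10 = 8, d_7 = (118 - 8^2)/9 = 54/9 = 6, a_7 = floor((10 + 8)/6) = 3.
  m_8 = 6*3 - 8 = 10, d_8 = (118 - 10^2)/6 = 18/6 = 3, a_8 = floor((10 + 10)/3) = 6.
  m_9 = 3*6 - 10 = 8, d_9 = (118 - 8^2)/3 = 54/3 = 18, a_9 = floor((10 + 8)/18) = 1.
  m_10 = 18*1 - 8 = 10, d_10 = (118 - 10^2)/18 = 18/18 = 1, a_10 = floor((10 + 10)/1) = 20.
  m_11 = 1*20 - 10 = 10, d_11 = (118 - 10^2)/1 = 18/1 = 18: (m_11, d_11) = (m_1, d_1) = (10, 18), so from here the quotients repeat a_1, ..., a_10; the period length is 10.
Hence the expansion of sqrt(118) is a_0 = 10 followed by the repeating block 1, 6, 3, 2, 10, 2, 3, 6, 1, 20 (period 10).

[10; (1, 6, 3, 2, 10, 2, 3, 6, 1, 20)]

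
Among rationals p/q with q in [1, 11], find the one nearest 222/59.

Expand x = 222/59 as a continued fraction with the Euclidean algorithm:
  222 = 3*59 + 45, so a_0 = 3.
  59 = 1*45 + 14, so a_1 = 1.
  45 = 3*14 + 3, so a_2 = 3.
  14 = 4*3 + 2, so a_3 = 4.
  3 = 1*2 + 1, so a_4 = 1.
  2 = 2*1 + 0, so a_5 = 2.
so x = [3; 1, 3, 4, 1, 2].
Convergents (p_i = a_i*p_{i-1} + p_{i-2}, q_i = a_i*q_{i-1} + q_{i-2} with p_{-2}=0, p_{-1}=1, q_{-2}=1, q_{-1}=0), until the denominator exceeds 11:
  i=0: a_0=3, p_0 = 3*1 + 0 = 3, q_0 = 3*0 + 1 = 1.
  i=1: a_1=1, p_1 = 1*3 + 1 = 4, q_1 = 1*1 + 0 = 1.
  i=2: a_2=3, p_2 = 3*4 + 3 = 15, q_2 = 3*1 + 1 = 4.
  i=3: a_3=4, p_3 = 4*15 + 4 = 64, q_3 = 4*4 + 1 = 17.
q_3 = 17 > 11, so the last convergent with denominator <= 11 is p_2/q_2 = 15/4.
The closest fraction with denominator <= 11 is either p_2/q_2 or the intermediate fraction (k*p_2 + p_1)/(k*q_2 + q_1) with the largest k >= 1 whose denominator stays <= 11; these approach x as k grows, and every other convergent or intermediate fraction in range is farther away.
Largest k: floor((11 - q_1)/q_2) = floor((11 - 1)/4) = 2.
That gives (2*15 + 4)/(2*4 + 1) = 34/9.
Compare the errors: |x - 15/4| = |222*4 - 15*59|/(59*4) = 3/236, and |x - 34/9| = |222*9 - 34*59|/(59*9) = 8/531.
Cross-multiplying, 3*531 = 1593 < 1888 = 8*236, so 3/236 is smaller: the convergent 15/4 is closer to x than 34/9.

15/4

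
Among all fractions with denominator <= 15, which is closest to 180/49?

11/3

Expand x = 180/49 as a continued fraction with the Euclidean algorithm:
  180 = 3*49 + 33, so a_0 = 3.
  49 = 1*33 + 16, so a_1 = 1.
  33 = 2*16 + 1, so a_2 = 2.
  16 = 16*1 + 0, so a_3 = 16.
so x = [3; 1, 2, 16].
Convergents (p_i = a_i*p_{i-1} + p_{i-2}, q_i = a_i*q_{i-1} + q_{i-2} with p_{-2}=0, p_{-1}=1, q_{-2}=1, q_{-1}=0), until the denominator exceeds 15:
  i=0: a_0=3, p_0 = 3*1 + 0 = 3, q_0 = 3*0 + 1 = 1.
  i=1: a_1=1, p_1 = 1*3 + 1 = 4, q_1 = 1*1 + 0 = 1.
  i=2: a_2=2, p_2 = 2*4 + 3 = 11, q_2 = 2*1 + 1 = 3.
  i=3: a_3=16, p_3 = 16*11 + 4 = 180, q_3 = 16*3 + 1 = 49.
q_3 = 49 > 15, so the last convergent with denominator <= 15 is p_2/q_2 = 11/3.
The closest fraction with denominator <= 15 is either p_2/q_2 or the intermediate fraction (k*p_2 + p_1)/(k*q_2 + q_1) with the largest k >= 1 whose denominator stays <= 15; these approach x as k grows, and every other convergent or intermediate fraction in range is farther away.
Largest k: floor((15 - q_1)/q_2) = floor((15 - 1)/3) = 4.
That gives (4*11 + 4)/(4*3 + 1) = 48/13.
Compare the errors: |x - 11/3| = |180*3 - 11*49|/(49*3) = 1/147, and |x - 48/13| = |180*13 - 48*49|/(49*13) = 12/637.
Cross-multiplying, 1*637 = 637 < 1764 = 12*147, so 1/147 is smaller: the convergent 11/3 is closer to x than 48/13.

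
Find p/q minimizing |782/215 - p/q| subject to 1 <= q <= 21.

40/11

Expand x = 782/215 as a continued fraction with the Euclidean algorithm:
  782 = 3*215 + 137, so a_0 = 3.
  215 = 1*137 + 78, so a_1 = 1.
  137 = 1*78 + 59, so a_2 = 1.
  78 = 1*59 + 19, so a_3 = 1.
  59 = 3*19 + 2, so a_4 = 3.
  19 = 9*2 + 1, so a_5 = 9.
  2 = 2*1 + 0, so a_6 = 2.
so x = [3; 1, 1, 1, 3, 9, 2].
Convergents (p_i = a_i*p_{i-1} + p_{i-2}, q_i = a_i*q_{i-1} + q_{i-2} with p_{-2}=0, p_{-1}=1, q_{-2}=1, q_{-1}=0), until the denominator exceeds 21:
  i=0: a_0=3, p_0 = 3*1 + 0 = 3, q_0 = 3*0 + 1 = 1.
  i=1: a_1=1, p_1 = 1*3 + 1 = 4, q_1 = 1*1 + 0 = 1.
  i=2: a_2=1, p_2 = 1*4 + 3 = 7, q_2 = 1*1 + 1 = 2.
  i=3: a_3=1, p_3 = 1*7 + 4 = 11, q_3 = 1*2 + 1 = 3.
  i=4: a_4=3, p_4 = 3*11 + 7 = 40, q_4 = 3*3 + 2 = 11.
  i=5: a_5=9, p_5 = 9*40 + 11 = 371, q_5 = 9*11 + 3 = 102.
q_5 = 102 > 21, so the last convergent with denominator <= 21 is p_4/q_4 = 40/11.
The closest fraction with denominator <= 21 is either p_4/q_4 or the intermediate fraction (k*p_4 + p_3)/(k*q_4 + q_3) with the largest k >= 1 whose denominator stays <= 21; these approach x as k grows, and every other convergent or intermediate fraction in range is farther away.
Largest k: floor((21 - q_3)/q_4) = floor((21 - 3)/11) = 1.
That gives (1*40 + 11)/(1*11 + 3) = 51/14.
Compare the errors: |x - 40/11| = |782*11 - 40*215|/(215*11) = 2/2365, and |x - 51/14| = |782*14 - 51*215|/(215*14) = 17/3010.
Cross-multiplying, 2*3010 = 6020 < 40205 = 17*2365, so 2/2365 is smaller: the convergent 40/11 is closer to x than 51/14.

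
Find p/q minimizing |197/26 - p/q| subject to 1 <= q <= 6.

Expand x = 197/26 as a continued fraction with the Euclidean algorithm:
  197 = 7*26 + 15, so a_0 = 7.
  26 = 1*15 + 11, so a_1 = 1.
  15 = 1*11 + 4, so a_2 = 1.
  11 = 2*4 + 3, so a_3 = 2.
  4 = 1*3 + 1, so a_4 = 1.
  3 = 3*1 + 0, so a_5 = 3.
so x = [7; 1, 1, 2, 1, 3].
Convergents (p_i = a_i*p_{i-1} + p_{i-2}, q_i = a_i*q_{i-1} + q_{i-2} with p_{-2}=0, p_{-1}=1, q_{-2}=1, q_{-1}=0), until the denominator exceeds 6:
  i=0: a_0=7, p_0 = 7*1 + 0 = 7, q_0 = 7*0 + 1 = 1.
  i=1: a_1=1, p_1 = 1*7 + 1 = 8, q_1 = 1*1 + 0 = 1.
  i=2: a_2=1, p_2 = 1*8 + 7 = 15, q_2 = 1*1 + 1 = 2.
  i=3: a_3=2, p_3 = 2*15 + 8 = 38, q_3 = 2*2 + 1 = 5.
  i=4: a_4=1, p_4 = 1*38 + 15 = 53, q_4 = 1*5 + 2 = 7.
q_4 = 7 > 6, so the last convergent with denominator <= 6 is p_3/q_3 = 38/5.
The closest fraction with denominator <= 6 is either p_3/q_3 or the intermediate fraction (k*p_3 + p_2)/(k*q_3 + q_2) with the largest k >= 1 whose denominator stays <= 6; these approach x as k grows, and every other convergent or intermediate fraction in range is farther away.
Largest k: floor((6 - q_2)/q_3) = floor((6 - 2)/5) = 0.
Since k = 0, no intermediate fraction beyond p_3/q_3 has denominator <= 6, so the convergent 38/5 is the closest (its error is |197*5 - 38*26|/(26*5) = 3/130).

38/5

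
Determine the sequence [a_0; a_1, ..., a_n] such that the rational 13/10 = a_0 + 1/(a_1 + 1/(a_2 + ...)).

Run the Euclidean algorithm on 13 and 10; the successive quotients are the partial quotients a_0, a_1, ... (each step inverts the fractional part left over by the previous one):
  13 = 1*10 + 3, so a_0 = 1.
  10 = 3*3 + 1, so a_1 = 3.
  3 = 3*1 + 0, so a_2 = 3.
The remainder reaches 0 after 3 divisions, so the expansion has 3 partial quotients, read off in order.

[1; 3, 3]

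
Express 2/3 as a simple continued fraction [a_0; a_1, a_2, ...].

Run the Euclidean algorithm on 2 and 3; the successive quotients are the partial quotients a_0, a_1, ... (each step inverts the fractional part left over by the previous one):
  2 = 0*3 + 2, so a_0 = 0.
  3 = 1*2 + 1, so a_1 = 1.
  2 = 2*1 + 0, so a_2 = 2.
The remainder reaches 0 after 3 divisions, so the expansion has 3 partial quotients, read off in order.

[0; 1, 2]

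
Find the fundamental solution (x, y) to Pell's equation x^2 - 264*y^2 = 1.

First expand sqrt(264) as a continued fraction. With x_i = (sqrt(264) + m_i)/d_i and (m_0, d_0) = (0, 1): a_0 = floor(sqrt(264)) = 16, since 16^2 = 256 <= 264 < 289 = 17^2.
Iterate m_{i+1} = d_i*a_i - m_i, d_{i+1} = (264 - m_{i+1}^2)/d_i, a_{i+1} = floor((a_0 + m_{i+1})/d_{i+1}):
  m_1 = 1*16 - 0 = 16, d_1 = (264 - 16^2)/1 = 8/1 = 8, a_1 = floor((16 + 16)/8) = 4.
  m_2 = 8*4 - 16 = 16, d_2 = (264 - 16^2)/8 = 8/8 = 1, a_2 = floor((16 + 16)/1) = 32.
  m_3 = 1*32 - 16 = 16, d_3 = (264 - 16^2)/1 = 8/1 = 8: (m_3, d_3) = (m_1, d_1) = (16, 8), so from here the quotients repeat a_1, a_2; the period length is 2.
So sqrt(264) = [16; (4, 32)] with period length k = 2.
k is even, so the fundamental solution of x^2 - 264y^2 = 1 is (p_{k-1}, q_{k-1}) = (p_1, q_1); compute convergents through index 1.
Convergents (p_i = a_i*p_{i-1} + p_{i-2}, q_i = a_i*q_{i-1} + q_{i-2} with p_{-2}=0, p_{-1}=1, q_{-2}=1, q_{-1}=0):
  i=0: a_0=16, p_0 = 16*1 + 0 = 16, q_0 = 16*0 + 1 = 1.
  i=1: a_1=4, p_1 = 4*16 + 1 = 65, q_1 = 4*1 + 0 = 4.
Check: 65^2 - 264*4^2 = 4225 - 4224 = 1, so (x, y) = (65, 4) solves the equation, and by the theorem it is the least positive solution.

(x, y) = (65, 4)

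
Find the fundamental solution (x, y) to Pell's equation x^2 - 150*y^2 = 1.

First expand sqrt(150) as a continued fraction. With x_i = (sqrt(150) + m_i)/d_i and (m_0, d_0) = (0, 1): a_0 = floor(sqrt(150)) = 12, since 12^2 = 144 <= 150 < 169 = 13^2.
Iterate m_{i+1} = d_i*a_i - m_i, d_{i+1} = (150 - m_{i+1}^2)/d_i, a_{i+1} = floor((a_0 + m_{i+1})/d_{i+1}):
  m_1 = 1*12 - 0 = 12, d_1 = (150 - 12^2)/1 = 6/1 = 6, a_1 = floor((12 + 12)/6) = 4.
  m_2 = 6*4 - 12 = 12, d_2 = (150 - 12^2)/6 = 6/6 = 1, a_2 = floor((12 + 12)/1) = 24.
  m_3 = 1*24 - 12 = 12, d_3 = (150 - 12^2)/1 = 6/1 = 6: (m_3, d_3) = (m_1, d_1) = (12, 6), so from here the quotients repeat a_1, a_2; the period length is 2.
So sqrt(150) = [12; (4, 24)] with period length k = 2.
k is even, so the fundamental solution of x^2 - 150y^2 = 1 is (p_{k-1}, q_{k-1}) = (p_1, q_1); compute convergents through index 1.
Convergents (p_i = a_i*p_{i-1} + p_{i-2}, q_i = a_i*q_{i-1} + q_{i-2} with p_{-2}=0, p_{-1}=1, q_{-2}=1, q_{-1}=0):
  i=0: a_0=12, p_0 = 12*1 + 0 = 12, q_0 = 12*0 + 1 = 1.
  i=1: a_1=4, p_1 = 4*12 + 1 = 49, q_1 = 4*1 + 0 = 4.
Check: 49^2 - 150*4^2 = 2401 - 2400 = 1, so (x, y) = (49, 4) solves the equation, and by the theorem it is the least positive solution.

(x, y) = (49, 4)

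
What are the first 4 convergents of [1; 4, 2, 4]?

1/1, 5/4, 11/9, 49/40

Using the convergent recurrence p_i = a_i*p_{i-1} + p_{i-2}, q_i = a_i*q_{i-1} + q_{i-2} with p_{-2}=0, p_{-1}=1, q_{-2}=1, q_{-1}=0:
  i=0: a_0=1, p_0 = 1*1 + 0 = 1, q_0 = 1*0 + 1 = 1.
  i=1: a_1=4, p_1 = 4*1 + 1 = 5, q_1 = 4*1 + 0 = 4.
  i=2: a_2=2, p_2 = 2*5 + 1 = 11, q_2 = 2*4 + 1 = 9.
  i=3: a_3=4, p_3 = 4*11 + 5 = 49, q_3 = 4*9 + 4 = 40.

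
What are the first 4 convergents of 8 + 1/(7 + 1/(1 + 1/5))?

Using the convergent recurrence p_i = a_i*p_{i-1} + p_{i-2}, q_i = a_i*q_{i-1} + q_{i-2} with p_{-2}=0, p_{-1}=1, q_{-2}=1, q_{-1}=0:
  i=0: a_0=8, p_0 = 8*1 + 0 = 8, q_0 = 8*0 + 1 = 1.
  i=1: a_1=7, p_1 = 7*8 + 1 = 57, q_1 = 7*1 + 0 = 7.
  i=2: a_2=1, p_2 = 1*57 + 8 = 65, q_2 = 1*7 + 1 = 8.
  i=3: a_3=5, p_3 = 5*65 + 57 = 382, q_3 = 5*8 + 7 = 47.

8/1, 57/7, 65/8, 382/47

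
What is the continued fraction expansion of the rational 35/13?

[2; 1, 2, 4]

Run the Euclidean algorithm on 35 and 13; the successive quotients are the partial quotients a_0, a_1, ... (each step inverts the fractional part left over by the previous one):
  35 = 2*13 + 9, so a_0 = 2.
  13 = 1*9 + 4, so a_1 = 1.
  9 = 2*4 + 1, so a_2 = 2.
  4 = 4*1 + 0, so a_3 = 4.
The remainder reaches 0 after 4 divisions, so the expansion has 4 partial quotients, read off in order.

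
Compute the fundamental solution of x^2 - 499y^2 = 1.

(x, y) = (4490, 201)

First expand sqrt(499) as a continued fraction. With x_i = (sqrt(499) + m_i)/d_i and (m_0, d_0) = (0, 1): a_0 = floor(sqrt(499)) = 22, since 22^2 = 484 <= 499 < 529 = 23^2.
Iterate m_{i+1} = d_i*a_i - m_i, d_{i+1} = (499 - m_{i+1}^2)/d_i, a_{i+1} = floor((a_0 + m_{i+1})/d_{i+1}):
  m_1 = 1*22 - 0 = 22, d_1 = (499 - 22^2)/1 = 15/1 = 15, a_1 = floor((22 + 22)/15) = 2.
  m_2 = 15*2 - 22 = 8, d_2 = (499 - 8^2)/15 = 435/15 = 29, a_2 = floor((22 + 8)/29) = 1.
  m_3 = 29*1 - 8 = 21, d_3 = (499 - 21^2)/29 = 58/29 = 2, a_3 = floor((22 + 21)/2) = 21.
  m_4 = 2*21 - 21 = 21, d_4 = (499 - 21^2)/2 = 58/2 = 29, a_4 = floor((22 + 21)/29) = 1.
  m_5 = 29*1 - 21 = 8, d_5 = (499 - 8^2)/29 = 435/29 = 15, a_5 = floor((22 + 8)/15) = 2.
  m_6 = 15*2 - 8 = 22, d_6 = (499 - 22^2)/15 = 15/15 = 1, a_6 = floor((22 + 22)/1) = 44.
  m_7 = 1*44 - 22 = 22, d_7 = (499 - 22^2)/1 = 15/1 = 15: (m_7, d_7) = (m_1, d_1) = (22, 15), so from here the quotients repeat a_1, ..., a_6; the period length is 6.
So sqrt(499) = [22; (2, 1, 21, 1, 2, 44)] with period length k = 6.
k is even, so the fundamental solution of x^2 - 499y^2 = 1 is (p_{k-1}, q_{k-1}) = (p_5, q_5); compute convergents through index 5.
Convergents (p_i = a_i*p_{i-1} + p_{i-2}, q_i = a_i*q_{i-1} + q_{i-2} with p_{-2}=0, p_{-1}=1, q_{-2}=1, q_{-1}=0):
  i=0: a_0=22, p_0 = 22*1 + 0 = 22, q_0 = 22*0 + 1 = 1.
  i=1: a_1=2, p_1 = 2*22 + 1 = 45, q_1 = 2*1 + 0 = 2.
  i=2: a_2=1, p_2 = 1*45 + 22 = 67, q_2 = 1*2 + 1 = 3.
  i=3: a_3=21, p_3 = 21*67 + 45 = 1452, q_3 = 21*3 + 2 = 65.
  i=4: a_4=1, p_4 = 1*1452 + 67 = 1519, q_4 = 1*65 + 3 = 68.
  i=5: a_5=2, p_5 = 2*1519 + 1452 = 4490, q_5 = 2*68 + 65 = 201.
Check: 4490^2 - 499*201^2 = 20160100 - 20160099 = 1, so (x, y) = (4490, 201) solves the equation, and by the theorem it is the least positive solution.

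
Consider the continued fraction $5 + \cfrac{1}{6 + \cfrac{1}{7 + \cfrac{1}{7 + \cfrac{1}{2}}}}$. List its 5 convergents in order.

Using the convergent recurrence p_i = a_i*p_{i-1} + p_{i-2}, q_i = a_i*q_{i-1} + q_{i-2} with p_{-2}=0, p_{-1}=1, q_{-2}=1, q_{-1}=0:
  i=0: a_0=5, p_0 = 5*1 + 0 = 5, q_0 = 5*0 + 1 = 1.
  i=1: a_1=6, p_1 = 6*5 + 1 = 31, q_1 = 6*1 + 0 = 6.
  i=2: a_2=7, p_2 = 7*31 + 5 = 222, q_2 = 7*6 + 1 = 43.
  i=3: a_3=7, p_3 = 7*222 + 31 = 1585, q_3 = 7*43 + 6 = 307.
  i=4: a_4=2, p_4 = 2*1585 + 222 = 3392, q_4 = 2*307 + 43 = 657.

5/1, 31/6, 222/43, 1585/307, 3392/657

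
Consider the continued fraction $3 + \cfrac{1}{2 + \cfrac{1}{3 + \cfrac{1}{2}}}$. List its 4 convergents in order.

3/1, 7/2, 24/7, 55/16

Using the convergent recurrence p_i = a_i*p_{i-1} + p_{i-2}, q_i = a_i*q_{i-1} + q_{i-2} with p_{-2}=0, p_{-1}=1, q_{-2}=1, q_{-1}=0:
  i=0: a_0=3, p_0 = 3*1 + 0 = 3, q_0 = 3*0 + 1 = 1.
  i=1: a_1=2, p_1 = 2*3 + 1 = 7, q_1 = 2*1 + 0 = 2.
  i=2: a_2=3, p_2 = 3*7 + 3 = 24, q_2 = 3*2 + 1 = 7.
  i=3: a_3=2, p_3 = 2*24 + 7 = 55, q_3 = 2*7 + 2 = 16.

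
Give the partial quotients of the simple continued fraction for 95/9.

[10; 1, 1, 4]

Run the Euclidean algorithm on 95 and 9; the successive quotients are the partial quotients a_0, a_1, ... (each step inverts the fractional part left over by the previous one):
  95 = 10*9 + 5, so a_0 = 10.
  9 = 1*5 + 4, so a_1 = 1.
  5 = 1*4 + 1, so a_2 = 1.
  4 = 4*1 + 0, so a_3 = 4.
The remainder reaches 0 after 4 divisions, so the expansion has 4 partial quotients, read off in order.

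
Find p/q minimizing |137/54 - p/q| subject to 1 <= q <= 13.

Expand x = 137/54 as a continued fraction with the Euclidean algorithm:
  137 = 2*54 + 29, so a_0 = 2.
  54 = 1*29 + 25, so a_1 = 1.
  29 = 1*25 + 4, so a_2 = 1.
  25 = 6*4 + 1, so a_3 = 6.
  4 = 4*1 + 0, so a_4 = 4.
so x = [2; 1, 1, 6, 4].
Convergents (p_i = a_i*p_{i-1} + p_{i-2}, q_i = a_i*q_{i-1} + q_{i-2} with p_{-2}=0, p_{-1}=1, q_{-2}=1, q_{-1}=0), until the denominator exceeds 13:
  i=0: a_0=2, p_0 = 2*1 + 0 = 2, q_0 = 2*0 + 1 = 1.
  i=1: a_1=1, p_1 = 1*2 + 1 = 3, q_1 = 1*1 + 0 = 1.
  i=2: a_2=1, p_2 = 1*3 + 2 = 5, q_2 = 1*1 + 1 = 2.
  i=3: a_3=6, p_3 = 6*5 + 3 = 33, q_3 = 6*2 + 1 = 13.
  i=4: a_4=4, p_4 = 4*33 + 5 = 137, q_4 = 4*13 + 2 = 54.
q_4 = 54 > 13, so the last convergent with denominator <= 13 is p_3/q_3 = 33/13.
The closest fraction with denominator <= 13 is either p_3/q_3 or the intermediate fraction (k*p_3 + p_2)/(k*q_3 + q_2) with the largest k >= 1 whose denominator stays <= 13; these approach x as k grows, and every other convergent or intermediate fraction in range is farther away.
Largest k: floor((13 - q_2)/q_3) = floor((13 - 2)/13) = 0.
Since k = 0, no intermediate fraction beyond p_3/q_3 has denominator <= 13, so the convergent 33/13 is the closest (its error is |137*13 - 33*54|/(54*13) = 1/702).

33/13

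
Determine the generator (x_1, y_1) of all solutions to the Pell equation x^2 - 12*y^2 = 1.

First expand sqrt(12) as a continued fraction. With x_i = (sqrt(12) + m_i)/d_i and (m_0, d_0) = (0, 1): a_0 = floor(sqrt(12)) = 3, since 3^2 = 9 <= 12 < 16 = 4^2.
Iterate m_{i+1} = d_i*a_i - m_i, d_{i+1} = (12 - m_{i+1}^2)/d_i, a_{i+1} = floor((a_0 + m_{i+1})/d_{i+1}):
  m_1 = 1*3 - 0 = 3, d_1 = (12 - 3^2)/1 = 3/1 = 3, a_1 = floor((3 + 3)/3) = 2.
  m_2 = 3*2 - 3 = 3, d_2 = (12 - 3^2)/3 = 3/3 = 1, a_2 = floor((3 + 3)/1) = 6.
  m_3 = 1*6 - 3 = 3, d_3 = (12 - 3^2)/1 = 3/1 = 3: (m_3, d_3) = (m_1, d_1) = (3, 3), so from here the quotients repeat a_1, a_2; the period length is 2.
So sqrt(12) = [3; (2, 6)] with period length k = 2.
k is even, so the fundamental solution of x^2 - 12y^2 = 1 is (p_{k-1}, q_{k-1}) = (p_1, q_1); compute convergents through index 1.
Convergents (p_i = a_i*p_{i-1} + p_{i-2}, q_i = a_i*q_{i-1} + q_{i-2} with p_{-2}=0, p_{-1}=1, q_{-2}=1, q_{-1}=0):
  i=0: a_0=3, p_0 = 3*1 + 0 = 3, q_0 = 3*0 + 1 = 1.
  i=1: a_1=2, p_1 = 2*3 + 1 = 7, q_1 = 2*1 + 0 = 2.
Check: 7^2 - 12*2^2 = 49 - 48 = 1, so (x, y) = (7, 2) solves the equation, and by the theorem it is the least positive solution.

(x, y) = (7, 2)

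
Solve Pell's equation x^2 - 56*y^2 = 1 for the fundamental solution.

(x, y) = (15, 2)

First expand sqrt(56) as a continued fraction. With x_i = (sqrt(56) + m_i)/d_i and (m_0, d_0) = (0, 1): a_0 = floor(sqrt(56)) = 7, since 7^2 = 49 <= 56 < 64 = 8^2.
Iterate m_{i+1} = d_i*a_i - m_i, d_{i+1} = (56 - m_{i+1}^2)/d_i, a_{i+1} = floor((a_0 + m_{i+1})/d_{i+1}):
  m_1 = 1*7 - 0 = 7, d_1 = (56 - 7^2)/1 = 7/1 = 7, a_1 = floor((7 + 7)/7) = 2.
  m_2 = 7*2 - 7 = 7, d_2 = (56 - 7^2)/7 = 7/7 = 1, a_2 = floor((7 + 7)/1) = 14.
  m_3 = 1*14 - 7 = 7, d_3 = (56 - 7^2)/1 = 7/1 = 7: (m_3, d_3) = (m_1, d_1) = (7, 7), so from here the quotients repeat a_1, a_2; the period length is 2.
So sqrt(56) = [7; (2, 14)] with period length k = 2.
k is even, so the fundamental solution of x^2 - 56y^2 = 1 is (p_{k-1}, q_{k-1}) = (p_1, q_1); compute convergents through index 1.
Convergents (p_i = a_i*p_{i-1} + p_{i-2}, q_i = a_i*q_{i-1} + q_{i-2} with p_{-2}=0, p_{-1}=1, q_{-2}=1, q_{-1}=0):
  i=0: a_0=7, p_0 = 7*1 + 0 = 7, q_0 = 7*0 + 1 = 1.
  i=1: a_1=2, p_1 = 2*7 + 1 = 15, q_1 = 2*1 + 0 = 2.
Check: 15^2 - 56*2^2 = 225 - 224 = 1, so (x, y) = (15, 2) solves the equation, and by the theorem it is the least positive solution.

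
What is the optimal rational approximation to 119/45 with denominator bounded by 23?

Expand x = 119/45 as a continued fraction with the Euclidean algorithm:
  119 = 2*45 + 29, so a_0 = 2.
  45 = 1*29 + 16, so a_1 = 1.
  29 = 1*16 + 13, so a_2 = 1.
  16 = 1*13 + 3, so a_3 = 1.
  13 = 4*3 + 1, so a_4 = 4.
  3 = 3*1 + 0, so a_5 = 3.
so x = [2; 1, 1, 1, 4, 3].
Convergents (p_i = a_i*p_{i-1} + p_{i-2}, q_i = a_i*q_{i-1} + q_{i-2} with p_{-2}=0, p_{-1}=1, q_{-2}=1, q_{-1}=0), until the denominator exceeds 23:
  i=0: a_0=2, p_0 = 2*1 + 0 = 2, q_0 = 2*0 + 1 = 1.
  i=1: a_1=1, p_1 = 1*2 + 1 = 3, q_1 = 1*1 + 0 = 1.
  i=2: a_2=1, p_2 = 1*3 + 2 = 5, q_2 = 1*1 + 1 = 2.
  i=3: a_3=1, p_3 = 1*5 + 3 = 8, q_3 = 1*2 + 1 = 3.
  i=4: a_4=4, p_4 = 4*8 + 5 = 37, q_4 = 4*3 + 2 = 14.
  i=5: a_5=3, p_5 = 3*37 + 8 = 119, q_5 = 3*14 + 3 = 45.
q_5 = 45 > 23, so the last convergent with denominator <= 23 is p_4/q_4 = 37/14.
The closest fraction with denominator <= 23 is either p_4/q_4 or the intermediate fraction (k*p_4 + p_3)/(k*q_4 + q_3) with the largest k >= 1 whose denominator stays <= 23; these approach x as k grows, and every other convergent or intermediate fraction in range is farther away.
Largest k: floor((23 - q_3)/q_4) = floor((23 - 3)/14) = 1.
That gives (1*37 + 8)/(1*14 + 3) = 45/17.
Compare the errors: |x - 37/14| = |119*14 - 37*45|/(45*14) = 1/630, and |x - 45/17| = |119*17 - 45*45|/(45*17) = 2/765.
Cross-multiplying, 1*765 = 765 < 1260 = 2*630, so 1/630 is smaller: the convergent 37/14 is closer to x than 45/17.

37/14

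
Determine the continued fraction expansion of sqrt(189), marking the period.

[13; (1, 2, 1, 26)]

Write x_i = (sqrt(189) + m_i)/d_i with (m_0, d_0) = (0, 1). a_0 = floor(sqrt(189)) = 13, since 13^2 = 169 <= 189 < 196 = 14^2.
Iterate m_{i+1} = d_i*a_i - m_i, d_{i+1} = (189 - m_{i+1}^2)/d_i, a_{i+1} = floor((a_0 + m_{i+1})/d_{i+1}):
  m_1 = 1*13 - 0 = 13, d_1 = (189 - 13^2)/1 = 20/1 = 20, a_1 = floor((13 + 13)/20) = 1.
  m_2 = 20*1 - 13 = 7, d_2 = (189 - 7^2)/20 = 140/20 = 7, a_2 = floor((13 + 7)/7) = 2.
  m_3 = 7*2 - 7 = 7, d_3 = (189 - 7^2)/7 = 140/7 = 20, a_3 = floor((13 + 7)/20) = 1.
  m_4 = 20*1 - 7 = 13, d_4 = (189 - 13^2)/20 = 20/20 = 1, a_4 = floor((13 + 13)/1) = 26.
  m_5 = 1*26 - 13 = 13, d_5 = (189 - 13^2)/1 = 20/1 = 20: (m_5, d_5) = (m_1, d_1) = (13, 20), so from here the quotients repeat a_1, ..., a_4; the period length is 4.
Hence the expansion of sqrt(189) is a_0 = 13 followed by the repeating block 1, 2, 1, 26 (period 4).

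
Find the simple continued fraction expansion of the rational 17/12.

[1; 2, 2, 2]

Run the Euclidean algorithm on 17 and 12; the successive quotients are the partial quotients a_0, a_1, ... (each step inverts the fractional part left over by the previous one):
  17 = 1*12 + 5, so a_0 = 1.
  12 = 2*5 + 2, so a_1 = 2.
  5 = 2*2 + 1, so a_2 = 2.
  2 = 2*1 + 0, so a_3 = 2.
The remainder reaches 0 after 4 divisions, so the expansion has 4 partial quotients, read off in order.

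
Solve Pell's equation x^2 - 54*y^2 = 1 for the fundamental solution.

(x, y) = (485, 66)

First expand sqrt(54) as a continued fraction. With x_i = (sqrt(54) + m_i)/d_i and (m_0, d_0) = (0, 1): a_0 = floor(sqrt(54)) = 7, since 7^2 = 49 <= 54 < 64 = 8^2.
Iterate m_{i+1} = d_i*a_i - m_i, d_{i+1} = (54 - m_{i+1}^2)/d_i, a_{i+1} = floor((a_0 + m_{i+1})/d_{i+1}):
  m_1 = 1*7 - 0 = 7, d_1 = (54 - 7^2)/1 = 5/1 = 5, a_1 = floor((7 + 7)/5) = 2.
  m_2 = 5*2 - 7 = 3, d_2 = (54 - 3^2)/5 = 45/5 = 9, a_2 = floor((7 + 3)/9) = 1.
  m_3 = 9*1 - 3 = 6, d_3 = (54 - 6^2)/9 = 18/9 = 2, a_3 = floor((7 + 6)/2) = 6.
  m_4 = 2*6 - 6 = 6, d_4 = (54 - 6^2)/2 = 18/2 = 9, a_4 = floor((7 + 6)/9) = 1.
  m_5 = 9*1 - 6 = 3, d_5 = (54 - 3^2)/9 = 45/9 = 5, a_5 = floor((7 + 3)/5) = 2.
  m_6 = 5*2 - 3 = 7, d_6 = (54 - 7^2)/5 = 5/5 = 1, a_6 = floor((7 + 7)/1) = 14.
  m_7 = 1*14 - 7 = 7, d_7 = (54 - 7^2)/1 = 5/1 = 5: (m_7, d_7) = (m_1, d_1) = (7, 5), so from here the quotients repeat a_1, ..., a_6; the period length is 6.
So sqrt(54) = [7; (2, 1, 6, 1, 2, 14)] with period length k = 6.
k is even, so the fundamental solution of x^2 - 54y^2 = 1 is (p_{k-1}, q_{k-1}) = (p_5, q_5); compute convergents through index 5.
Convergents (p_i = a_i*p_{i-1} + p_{i-2}, q_i = a_i*q_{i-1} + q_{i-2} with p_{-2}=0, p_{-1}=1, q_{-2}=1, q_{-1}=0):
  i=0: a_0=7, p_0 = 7*1 + 0 = 7, q_0 = 7*0 + 1 = 1.
  i=1: a_1=2, p_1 = 2*7 + 1 = 15, q_1 = 2*1 + 0 = 2.
  i=2: a_2=1, p_2 = 1*15 + 7 = 22, q_2 = 1*2 + 1 = 3.
  i=3: a_3=6, p_3 = 6*22 + 15 = 147, q_3 = 6*3 + 2 = 20.
  i=4: a_4=1, p_4 = 1*147 + 22 = 169, q_4 = 1*20 + 3 = 23.
  i=5: a_5=2, p_5 = 2*169 + 147 = 485, q_5 = 2*23 + 20 = 66.
Check: 485^2 - 54*66^2 = 235225 - 235224 = 1, so (x, y) = (485, 66) solves the equation, and by the theorem it is the least positive solution.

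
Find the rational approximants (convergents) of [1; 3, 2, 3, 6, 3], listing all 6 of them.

Using the convergent recurrence p_i = a_i*p_{i-1} + p_{i-2}, q_i = a_i*q_{i-1} + q_{i-2} with p_{-2}=0, p_{-1}=1, q_{-2}=1, q_{-1}=0:
  i=0: a_0=1, p_0 = 1*1 + 0 = 1, q_0 = 1*0 + 1 = 1.
  i=1: a_1=3, p_1 = 3*1 + 1 = 4, q_1 = 3*1 + 0 = 3.
  i=2: a_2=2, p_2 = 2*4 + 1 = 9, q_2 = 2*3 + 1 = 7.
  i=3: a_3=3, p_3 = 3*9 + 4 = 31, q_3 = 3*7 + 3 = 24.
  i=4: a_4=6, p_4 = 6*31 + 9 = 195, q_4 = 6*24 + 7 = 151.
  i=5: a_5=3, p_5 = 3*195 + 31 = 616, q_5 = 3*151 + 24 = 477.

1/1, 4/3, 9/7, 31/24, 195/151, 616/477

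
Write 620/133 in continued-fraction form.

[4; 1, 1, 1, 21, 2]

Run the Euclidean algorithm on 620 and 133; the successive quotients are the partial quotients a_0, a_1, ... (each step inverts the fractional part left over by the previous one):
  620 = 4*133 + 88, so a_0 = 4.
  133 = 1*88 + 45, so a_1 = 1.
  88 = 1*45 + 43, so a_2 = 1.
  45 = 1*43 + 2, so a_3 = 1.
  43 = 21*2 + 1, so a_4 = 21.
  2 = 2*1 + 0, so a_5 = 2.
The remainder reaches 0 after 6 divisions, so the expansion has 6 partial quotients, read off in order.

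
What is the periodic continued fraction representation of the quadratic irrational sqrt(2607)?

Write x_i = (sqrt(2607) + m_i)/d_i with (m_0, d_0) = (0, 1). a_0 = floor(sqrt(2607)) = 51, since 51^2 = 2601 <= 2607 < 2704 = 52^2.
Iterate m_{i+1} = d_i*a_i - m_i, d_{i+1} = (2607 - m_{i+1}^2)/d_i, a_{i+1} = floor((a_0 + m_{i+1})/d_{i+1}):
  m_1 = 1*51 - 0 = 51, d_1 = (2607 - 51^2)/1 = 6/1 = 6, a_1 = floor((51 + 51)/6) = 17.
  m_2 = 6*17 - 51 = 51, d_2 = (2607 - 51^2)/6 = 6/6 = 1, a_2 = floor((51 + 51)/1) = 102.
  m_3 = 1*102 - 51 = 51, d_3 = (2607 - 51^2)/1 = 6/1 = 6: (m_3, d_3) = (m_1, d_1) = (51, 6), so from here the quotients repeat a_1, a_2; the period length is 2.
Hence the expansion of sqrt(2607) is a_0 = 51 followed by the repeating block 17, 102 (period 2).

[51; (17, 102)]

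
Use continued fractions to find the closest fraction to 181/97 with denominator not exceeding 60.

97/52

Expand x = 181/97 as a continued fraction with the Euclidean algorithm:
  181 = 1*97 + 84, so a_0 = 1.
  97 = 1*84 + 13, so a_1 = 1.
  84 = 6*13 + 6, so a_2 = 6.
  13 = 2*6 + 1, so a_3 = 2.
  6 = 6*1 + 0, so a_4 = 6.
so x = [1; 1, 6, 2, 6].
Convergents (p_i = a_i*p_{i-1} + p_{i-2}, q_i = a_i*q_{i-1} + q_{i-2} with p_{-2}=0, p_{-1}=1, q_{-2}=1, q_{-1}=0), until the denominator exceeds 60:
  i=0: a_0=1, p_0 = 1*1 + 0 = 1, q_0 = 1*0 + 1 = 1.
  i=1: a_1=1, p_1 = 1*1 + 1 = 2, q_1 = 1*1 + 0 = 1.
  i=2: a_2=6, p_2 = 6*2 + 1 = 13, q_2 = 6*1 + 1 = 7.
  i=3: a_3=2, p_3 = 2*13 + 2 = 28, q_3 = 2*7 + 1 = 15.
  i=4: a_4=6, p_4 = 6*28 + 13 = 181, q_4 = 6*15 + 7 = 97.
q_4 = 97 > 60, so the last convergent with denominator <= 60 is p_3/q_3 = 28/15.
The closest fraction with denominator <= 60 is either p_3/q_3 or the intermediate fraction (k*p_3 + p_2)/(k*q_3 + q_2) with the largest k >= 1 whose denominator stays <= 60; these approach x as k grows, and every other convergent or intermediate fraction in range is farther away.
Largest k: floor((60 - q_2)/q_3) = floor((60 - 7)/15) = 3.
That gives (3*28 + 13)/(3*15 + 7) = 97/52.
Compare the errors: |x - 28/15| = |181*15 - 28*97|/(97*15) = 1/1455, and |x - 97/52| = |181*52 - 97*97|/(97*52) = 3/5044.
Cross-multiplying, 3*1455 = 4365 < 5044 = 1*5044, so 3/5044 is smaller: the intermediate fraction 97/52 is closer to x than 28/15.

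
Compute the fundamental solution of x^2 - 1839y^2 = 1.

First expand sqrt(1839) as a continued fraction. With x_i = (sqrt(1839) + m_i)/d_i and (m_0, d_0) = (0, 1): a_0 = floor(sqrt(1839)) = 42, since 42^2 = 1764 <= 1839 < 1849 = 43^2.
Iterate m_{i+1} = d_i*a_i - m_i, d_{i+1} = (1839 - m_{i+1}^2)/d_i, a_{i+1} = floor((a_0 + m_{i+1})/d_{i+1}):
  m_1 = 1*42 - 0 = 42, d_1 = (1839 - 42^2)/1 = 75/1 = 75, a_1 = floor((42 + 42)/75) = 1.
  m_2 = 75*1 - 42 = 33, d_2 = (1839 - 33^2)/75 = 750/75 = 10, a_2 = floor((42 + 33)/10) = 7.
  m_3 = 10*7 - 33 = 37, d_3 = (1839 - 37^2)/10 = 470/10 = 47, a_3 = floor((42 + 37)/47) = 1.
  m_4 = 47*1 - 37 = 10, d_4 = (1839 - 10^2)/47 = 1739/47 = 37, a_4 = floor((42 + 10)/37) = 1.
  m_5 = 37*1 - 10 = 27, d_5 = (1839 - 27^2)/37 = 1110/37 = 30, a_5 = floor((42 + 27)/30) = 2.
  m_6 = 30*2 - 27 = 33, d_6 = (1839 - 33^2)/30 = 750/30 = 25, a_6 = floor((42 + 33)/25) = 3.
  m_7 = 25*3 - 33 = 42, d_7 = (1839 - 42^2)/25 = 75/25 = 3, a_7 = floor((42 + 42)/3) = 28.
  m_8 = 3*28 - 42 = 42, d_8 = (1839 - 42^2)/3 = 75/3 = 25, a_8 = floor((42 + 42)/25) = 3.
  m_9 = 25*3 - 42 = 33, d_9 = (1839 - 33^2)/25 = 750/25 = 30, a_9 = floor((42 + 33)/30) = 2.
  m_10 = 30*2 - 33 = 27, d_10 = (1839 - 27^2)/30 = 1110/30 = 37, a_10 = floor((42 + 27)/37) = 1.
  m_11 = 37*1 - 27 = 10, d_11 = (1839 - 10^2)/37 = 1739/37 = 47, a_11 = floor((42 + 10)/47) = 1.
  m_12 = 47*1 - 10 = 37, d_12 = (1839 - 37^2)/47 = 470/47 = 10, a_12 = floor((42 + 37)/10) = 7.
  m_13 = 10*7 - 37 = 33, d_13 = (1839 - 33^2)/10 = 750/10 = 75, a_13 = floor((42 + 33)/75) = 1.
  m_14 = 75*1 - 33 = 42, d_14 = (1839 - 42^2)/75 = 75/75 = 1, a_14 = floor((42 + 42)/1) = 84.
  m_15 = 1*84 - 42 = 42, d_15 = (1839 - 42^2)/1 = 75/1 = 75: (m_15, d_15) = (m_1, d_1) = (42, 75), so from here the quotients repeat a_1, ..., a_14; the period length is 14.
So sqrt(1839) = [42; (1, 7, 1, 1, 2, 3, 28, 3, 2, 1, 1, 7, 1, 84)] with period length k = 14.
k is even, so the fundamental solution of x^2 - 1839y^2 = 1 is (p_{k-1}, q_{k-1}) = (p_13, q_13); compute convergents through index 13.
Convergents (p_i = a_i*p_{i-1} + p_{i-2}, q_i = a_i*q_{i-1} + q_{i-2} with p_{-2}=0, p_{-1}=1, q_{-2}=1, q_{-1}=0):
  i=0: a_0=42, p_0 = 42*1 + 0 = 42, q_0 = 42*0 + 1 = 1.
  i=1: a_1=1, p_1 = 1*42 + 1 = 43, q_1 = 1*1 + 0 = 1.
  i=2: a_2=7, p_2 = 7*43 + 42 = 343, q_2 = 7*1 + 1 = 8.
  i=3: a_3=1, p_3 = 1*343 + 43 = 386, q_3 = 1*8 + 1 = 9.
  i=4: a_4=1, p_4 = 1*386 + 343 = 729, q_4 = 1*9 + 8 = 17.
  i=5: a_5=2, p_5 = 2*729 + 386 = 1844, q_5 = 2*17 + 9 = 43.
  i=6: a_6=3, p_6 = 3*1844 + 729 = 6261, q_6 = 3*43 + 17 = 146.
  i=7: a_7=28, p_7 = 28*6261 + 1844 = 177152, q_7 = 28*146 + 43 = 4131.
  i=8: a_8=3, p_8 = 3*177152 + 6261 = 537717, q_8 = 3*4131 + 146 = 12539.
  i=9: a_9=2, p_9 = 2*537717 + 177152 = 1252586, q_9 = 2*12539 + 4131 = 29209.
  i=10: a_10=1, p_10 = 1*1252586 + 537717 = 1790303, q_10 = 1*29209 + 12539 = 41748.
  i=11: a_11=1, p_11 = 1*1790303 + 1252586 = 3042889, q_11 = 1*41748 + 29209 = 70957.
  i=12: a_12=7, p_12 = 7*3042889 + 1790303 = 23090526, q_12 = 7*70957 + 41748 = 538447.
  i=13: a_13=1, p_13 = 1*23090526 + 3042889 = 26133415, q_13 = 1*538447 + 70957 = 609404.
Check: 26133415^2 - 1839*609404^2 = 682955379562225 - 682955379562224 = 1, so (x, y) = (26133415, 609404) solves the equation, and by the theorem it is the least positive solution.

(x, y) = (26133415, 609404)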